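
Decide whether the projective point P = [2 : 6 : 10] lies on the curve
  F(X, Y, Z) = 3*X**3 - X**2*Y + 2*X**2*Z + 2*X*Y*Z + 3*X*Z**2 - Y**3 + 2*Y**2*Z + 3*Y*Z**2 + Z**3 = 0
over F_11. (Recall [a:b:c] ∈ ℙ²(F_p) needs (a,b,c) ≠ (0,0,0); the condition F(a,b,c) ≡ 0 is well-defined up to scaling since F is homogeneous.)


F(2,6,10) ≡ 0 (mod 11); P is on the curve.

Evaluate F(2, 6, 10) term-by-term (mod 11).
  3*X**3 ↦ 3·8·1·1 = 24
  -X**2*Y ↦ -1·4·6·1 = -24
  2*X**2*Z ↦ 2·4·1·10 = 80
  2*X*Y*Z ↦ 2·2·6·10 = 240
  3*X*Z**2 ↦ 3·2·1·100 = 600
  -Y**3 ↦ -1·1·216·1 = -216
  2*Y**2*Z ↦ 2·1·36·10 = 720
  3*Y*Z**2 ↦ 3·1·6·100 = 1800
  Z**3 ↦ 1·1·1·1000 = 1000
Sum: F(2, 6, 10) = (24) + (-24) + (80) + (240) + (600) + (-216) + (720) + (1800) + (1000) = 4224.
Reducing mod 11: 4224 ≡ 0 (mod 11).
Since F(a, b, c) ≡ 0 (mod 11), P lies on the curve.


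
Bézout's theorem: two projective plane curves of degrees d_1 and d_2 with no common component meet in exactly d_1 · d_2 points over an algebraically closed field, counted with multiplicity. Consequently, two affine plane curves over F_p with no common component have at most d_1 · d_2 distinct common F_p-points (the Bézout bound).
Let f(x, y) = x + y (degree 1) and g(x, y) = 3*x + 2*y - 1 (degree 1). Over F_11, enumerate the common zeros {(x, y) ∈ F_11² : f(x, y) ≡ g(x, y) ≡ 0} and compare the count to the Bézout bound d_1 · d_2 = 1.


Common zeros: {(1, 10)}; count = 1; Bézout bound = 1.

deg(f) = 1, deg(g) = 1, so Bézout bound = 1.
Scan x ∈ F_11. For each x, list the y ∈ F_11 with f(x, y) ≡ 0 and those with g(x, y) ≡ 0 (mod 11); the common zeros in that column are the intersection.
  x = 0: f ≡ 0 at y ∈ {0}; g ≡ 0 at y ∈ {6}; common: ∅.
  x = 1: f ≡ 0 at y ∈ {10}; g ≡ 0 at y ∈ {10}; common: {10}.
  x = 2: f ≡ 0 at y ∈ {9}; g ≡ 0 at y ∈ {3}; common: ∅.
  x = 3: f ≡ 0 at y ∈ {8}; g ≡ 0 at y ∈ {7}; common: ∅.
  x = 4: f ≡ 0 at y ∈ {7}; g ≡ 0 at y ∈ {0}; common: ∅.
  x = 5: f ≡ 0 at y ∈ {6}; g ≡ 0 at y ∈ {4}; common: ∅.
  x = 6: f ≡ 0 at y ∈ {5}; g ≡ 0 at y ∈ {8}; common: ∅.
  x = 7: f ≡ 0 at y ∈ {4}; g ≡ 0 at y ∈ {1}; common: ∅.
  x = 8: f ≡ 0 at y ∈ {3}; g ≡ 0 at y ∈ {5}; common: ∅.
  x = 9: f ≡ 0 at y ∈ {2}; g ≡ 0 at y ∈ {9}; common: ∅.
  x = 10: f ≡ 0 at y ∈ {1}; g ≡ 0 at y ∈ {2}; common: ∅.
Collecting: common zeros = {(1, 10)}, so the count is 1.
Comparison with the Bézout bound: 1 ≤ 1 = deg(f)·deg(g), as expected for curves with no common component (the bound is attained).


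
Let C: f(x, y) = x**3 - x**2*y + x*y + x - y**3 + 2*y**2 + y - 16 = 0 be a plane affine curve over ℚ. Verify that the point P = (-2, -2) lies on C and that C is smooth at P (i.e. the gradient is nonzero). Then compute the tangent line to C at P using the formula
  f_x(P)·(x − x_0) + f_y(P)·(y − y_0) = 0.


Tangent line at P: 3*x - 25*y - 44 = 0.

Step 1: f(-2, -2) = 0, so P lies on C.
Step 2: partial derivatives
  f_x(x, y) = 3*x**2 - 2*x*y + y + 1, f_y(x, y) = -x**2 + x - 3*y**2 + 4*y + 1.
  f_x(P) = 3, f_y(P) = -25 (gradient nonzero, so P is smooth).
Step 3: tangent line at P: 3·(x − -2) + -25·(y − -2) = 0.
Expanding: 3*x - 25*y - 44 = 0.


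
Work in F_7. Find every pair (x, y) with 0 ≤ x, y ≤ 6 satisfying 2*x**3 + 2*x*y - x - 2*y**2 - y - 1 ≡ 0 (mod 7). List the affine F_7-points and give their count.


Affine F_7-points: {(0, 5), (1, 0), (1, 4), (2, 1), (2, 4), (4, 3), (4, 4), (6, 1)}; count = 8.

For each of the 49 pairs (x, y) ∈ F_7², evaluate f(x, y) mod 7. Record the zeros.
  x = 0: [0↦6, 1↦3, 2↦3, 3↦6, 4↦5, 5↦0, 6↦5]  zeros at y ∈ {5}
  x = 1: [0↦0, 1↦6, 2↦1, 3↦6, 4↦0, 5↦4, 6↦4]  zeros at y ∈ {0, 4}
  x = 2: [0↦6, 1↦0, 2↦4, 3↦4, 4↦0, 5↦6, 6↦1]  zeros at y ∈ {1, 4}
  x = 3: [0↦1, 1↦4, 2↦3, 3↦5, 4↦3, 5↦4, 6↦1]  zeros at y ∈ ∅
  x = 4: [0↦4, 1↦2, 2↦3, 3↦0, 4↦0, 5↦3, 6↦2]  zeros at y ∈ {3, 4}
  x = 5: [0↦6, 1↦6, 2↦2, 3↦1, 4↦3, 5↦1, 6↦2]  zeros at y ∈ ∅
  x = 6: [0↦5, 1↦0, 2↦5, 3↦6, 4↦3, 5↦3, 6↦6]  zeros at y ∈ {1}
Collecting zeros: affine points = {(0, 5), (1, 0), (1, 4), (2, 1), (2, 4), (4, 3), (4, 4), (6, 1)}.
Total count |C(F_7)_aff| = 8.


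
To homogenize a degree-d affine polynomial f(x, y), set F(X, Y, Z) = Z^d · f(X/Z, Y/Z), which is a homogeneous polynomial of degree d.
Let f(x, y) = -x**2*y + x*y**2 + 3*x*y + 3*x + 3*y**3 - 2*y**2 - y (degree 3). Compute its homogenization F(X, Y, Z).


F(X, Y, Z) = -X**2*Y + X*Y**2 + 3*X*Y*Z + 3*X*Z**2 + 3*Y**3 - 2*Y**2*Z - Y*Z**2

deg(f) = 3.
Substitute x = X/Z, y = Y/Z into f, then multiply by Z^3.
  monomial -1·x^2·y^1 ↦ -1·X^2·Y^1·Z^0.
  monomial 1·x^1·y^2 ↦ 1·X^1·Y^2·Z^0.
  monomial 3·x^1·y^1 ↦ 3·X^1·Y^1·Z^1.
  monomial 3·x^1·y^0 ↦ 3·X^1·Y^0·Z^2.
  monomial 3·x^0·y^3 ↦ 3·X^0·Y^3·Z^0.
  monomial -2·x^0·y^2 ↦ -2·X^0·Y^2·Z^1.
  monomial -1·x^0·y^1 ↦ -1·X^0·Y^1·Z^2.
Collecting: F(X, Y, Z) = -X**2*Y + X*Y**2 + 3*X*Y*Z + 3*X*Z**2 + 3*Y**3 - 2*Y**2*Z - Y*Z**2.


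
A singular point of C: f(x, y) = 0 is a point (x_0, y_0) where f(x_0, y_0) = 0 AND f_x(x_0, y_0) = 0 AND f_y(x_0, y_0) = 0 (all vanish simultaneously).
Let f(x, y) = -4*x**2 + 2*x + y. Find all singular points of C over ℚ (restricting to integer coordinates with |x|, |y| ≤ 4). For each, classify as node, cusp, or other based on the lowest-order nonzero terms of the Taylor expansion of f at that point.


No singular points in the scanned grid; C is smooth there.

Compute partial derivatives:
  f_x = 2 - 8*x.
  f_y = 1.
f_y = 1 is a nonzero constant, so f_y never vanishes: no point (x, y) can satisfy f = f_x = f_y = 0. In particular no (x, y) ∈ {−4, ..., 4}² is singular; the curve is smooth.


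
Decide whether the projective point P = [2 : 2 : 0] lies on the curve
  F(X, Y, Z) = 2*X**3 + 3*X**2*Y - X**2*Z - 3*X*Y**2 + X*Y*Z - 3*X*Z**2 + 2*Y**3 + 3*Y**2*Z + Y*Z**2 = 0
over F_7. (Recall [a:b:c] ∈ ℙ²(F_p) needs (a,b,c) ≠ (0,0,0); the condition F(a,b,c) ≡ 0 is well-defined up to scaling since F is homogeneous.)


F(2,2,0) ≡ 4 (mod 7); P is NOT on the curve.

Evaluate F(2, 2, 0) term-by-term (mod 7).
  2*X**3 ↦ 2·8·1·1 = 16
  3*X**2*Y ↦ 3·4·2·1 = 24
  -X**2*Z ↦ -1·4·1·0 = 0
  -3*X*Y**2 ↦ -3·2·4·1 = -24
  X*Y*Z ↦ 1·2·2·0 = 0
  -3*X*Z**2 ↦ -3·2·1·0 = 0
  2*Y**3 ↦ 2·1·8·1 = 16
  3*Y**2*Z ↦ 3·1·4·0 = 0
  Y*Z**2 ↦ 1·1·2·0 = 0
Sum: F(2, 2, 0) = (16) + (24) + (0) + (-24) + (0) + (0) + (16) + (0) + (0) = 32.
Reducing mod 7: 32 ≡ 4 (mod 7).
Since F(a, b, c) ≡ 4 ≠ 0 (mod 7), P does NOT lie on the curve.


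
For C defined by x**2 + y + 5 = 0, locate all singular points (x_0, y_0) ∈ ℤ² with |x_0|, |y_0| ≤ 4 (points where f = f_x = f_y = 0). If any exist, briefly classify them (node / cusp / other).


No singular points in the scanned grid; C is smooth there.

Compute partial derivatives:
  f_x = 2*x.
  f_y = 1.
f_y = 1 is a nonzero constant, so f_y never vanishes: no point (x, y) can satisfy f = f_x = f_y = 0. In particular no (x, y) ∈ {−4, ..., 4}² is singular; the curve is smooth.


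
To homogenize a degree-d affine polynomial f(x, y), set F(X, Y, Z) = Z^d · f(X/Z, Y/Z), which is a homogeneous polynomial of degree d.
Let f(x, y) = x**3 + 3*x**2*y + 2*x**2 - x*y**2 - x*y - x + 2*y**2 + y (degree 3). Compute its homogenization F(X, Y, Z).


F(X, Y, Z) = X**3 + 3*X**2*Y + 2*X**2*Z - X*Y**2 - X*Y*Z - X*Z**2 + 2*Y**2*Z + Y*Z**2

deg(f) = 3.
Substitute x = X/Z, y = Y/Z into f, then multiply by Z^3.
  monomial 1·x^3·y^0 ↦ 1·X^3·Y^0·Z^0.
  monomial 3·x^2·y^1 ↦ 3·X^2·Y^1·Z^0.
  monomial 2·x^2·y^0 ↦ 2·X^2·Y^0·Z^1.
  monomial -1·x^1·y^2 ↦ -1·X^1·Y^2·Z^0.
  monomial -1·x^1·y^1 ↦ -1·X^1·Y^1·Z^1.
  monomial -1·x^1·y^0 ↦ -1·X^1·Y^0·Z^2.
  monomial 2·x^0·y^2 ↦ 2·X^0·Y^2·Z^1.
  monomial 1·x^0·y^1 ↦ 1·X^0·Y^1·Z^2.
Collecting: F(X, Y, Z) = X**3 + 3*X**2*Y + 2*X**2*Z - X*Y**2 - X*Y*Z - X*Z**2 + 2*Y**2*Z + Y*Z**2.


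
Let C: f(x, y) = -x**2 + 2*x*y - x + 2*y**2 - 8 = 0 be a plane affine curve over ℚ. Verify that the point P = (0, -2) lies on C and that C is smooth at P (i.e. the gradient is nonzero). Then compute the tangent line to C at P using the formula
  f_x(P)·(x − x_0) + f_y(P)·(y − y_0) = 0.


Tangent line at P: -5*x - 8*y - 16 = 0.

Step 1: f(0, -2) = 0, so P lies on C.
Step 2: partial derivatives
  f_x(x, y) = -2*x + 2*y - 1, f_y(x, y) = 2*x + 4*y.
  f_x(P) = -5, f_y(P) = -8 (gradient nonzero, so P is smooth).
Step 3: tangent line at P: -5·(x − 0) + -8·(y − -2) = 0.
Expanding: -5*x - 8*y - 16 = 0.


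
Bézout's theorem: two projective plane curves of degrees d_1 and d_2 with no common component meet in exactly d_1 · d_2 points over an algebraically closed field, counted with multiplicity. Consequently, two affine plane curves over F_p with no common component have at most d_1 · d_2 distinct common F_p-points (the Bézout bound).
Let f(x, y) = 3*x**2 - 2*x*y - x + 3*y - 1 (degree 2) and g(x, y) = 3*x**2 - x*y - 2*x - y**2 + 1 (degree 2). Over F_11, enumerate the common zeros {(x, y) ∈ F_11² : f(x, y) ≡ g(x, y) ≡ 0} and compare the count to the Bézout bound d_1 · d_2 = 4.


Common zeros: ∅; count = 0; Bézout bound = 4.

deg(f) = 2, deg(g) = 2, so Bézout bound = 4.
Scan x ∈ F_11. For each x, list the y ∈ F_11 with f(x, y) ≡ 0 and those with g(x, y) ≡ 0 (mod 11); the common zeros in that column are the intersection.
  x = 0: f ≡ 0 at y ∈ {4}; g ≡ 0 at y ∈ {1, 10}; common: ∅.
  x = 1: f ≡ 0 at y ∈ {10}; g ≡ 0 at y ∈ {1, 9}; common: ∅.
  x = 2: f ≡ 0 at y ∈ {9}; g ≡ 0 at y ∈ ∅; common: ∅.
  x = 3: f ≡ 0 at y ∈ {4}; g ≡ 0 at y ∈ {0, 8}; common: ∅.
  x = 4: f ≡ 0 at y ∈ {2}; g ≡ 0 at y ∈ {8, 10}; common: ∅.
  x = 5: f ≡ 0 at y ∈ {2}; g ≡ 0 at y ∈ {0, 6}; common: ∅.
  x = 6: f ≡ 0 at y ∈ {10}; g ≡ 0 at y ∈ ∅; common: ∅.
  x = 7: f ≡ 0 at y ∈ ∅; g ≡ 0 at y ∈ ∅; common: ∅.
  x = 8: f ≡ 0 at y ∈ {9}; g ≡ 0 at y ∈ ∅; common: ∅.
  x = 9: f ≡ 0 at y ∈ {6}; g ≡ 0 at y ∈ ∅; common: ∅.
  x = 10: f ≡ 0 at y ∈ {6}; g ≡ 0 at y ∈ {3, 9}; common: ∅.
Collecting: common zeros = ∅, so the count is 0.
Comparison with the Bézout bound: 0 ≤ 4 = deg(f)·deg(g), as expected for curves with no common component (the affine F_11-count falls short of the bound because intersections may lie at infinity, over extension fields, or carry multiplicity).


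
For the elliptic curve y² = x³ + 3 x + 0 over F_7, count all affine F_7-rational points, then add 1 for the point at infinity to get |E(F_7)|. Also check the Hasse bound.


Affine points = {(0, 0), (1, 2), (1, 5), (2, 0), (3, 1), (3, 6), (5, 0)}; affine count = 7; |E(F_7)| = 8.

Discriminant check: Δ ∝ 4a³ + 27b² = 4·3³ + 27·0² = 4·27 + 27·0 ≡ 3 (mod 7). Nonzero ⇒ E is nonsingular.
For each x ∈ F_7, compute rhs = x³ + 3·x + 0 mod 7, then count y ∈ F_7 with y² ≡ rhs.
  x = 0: rhs = 0, matching y values: 0 (1 points).
  x = 1: rhs = 4, matching y values: 2, 5 (2 points).
  x = 2: rhs = 0, matching y values: 0 (1 points).
  x = 3: rhs = 1, matching y values: 1, 6 (2 points).
  x = 4: rhs = 6, matching y values: none (0 points).
  x = 5: rhs = 0, matching y values: 0 (1 points).
  x = 6: rhs = 3, matching y values: none (0 points).
Total affine count: 7.
Full point count |E(F_7)| = 7 + 1 = 8.
Hasse bound: |8 − (7+1)| = |0| = 0 ≤ 2√7 ≈ 5.2915 ✓.


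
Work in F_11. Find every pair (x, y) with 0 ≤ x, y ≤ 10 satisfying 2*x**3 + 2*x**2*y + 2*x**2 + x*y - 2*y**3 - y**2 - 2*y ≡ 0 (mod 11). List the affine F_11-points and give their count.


Affine F_11-points: {(0, 0), (2, 4), (2, 6), (3, 1), (3, 3), (4, 5), (5, 3), (6, 10), (7, 7), (7, 10), (9, 7), (9, 10), (10, 0), (10, 2), (10, 3)}; count = 15.

For each of the 121 pairs (x, y) ∈ F_11², evaluate f(x, y) mod 11. Record the zeros.
  x = 0: [0↦0, 1↦6, 2↦9, 3↦8, 4↦2, 5↦1, 6↦4, 7↦10, 8↦7, 9↦5, 10↦3]  zeros at y ∈ {0}
  x = 1: [0↦4, 1↦2, 2↦8, 3↦10, 4↦7, 5↦9, 6↦4, 7↦2, 8↦2, 9↦3, 10↦4]  zeros at y ∈ ∅
  x = 2: [0↦2, 1↦7, 2↦9, 3↦7, 4↦0, 5↦9, 6↦0, 7↦5, 8↦1, 9↦9, 10↦6]  zeros at y ∈ {4, 6}
  x = 3: [0↦6, 1↦0, 2↦2, 3↦0, 4↦4, 5↦2, 6↦4, 7↦9, 8↦5, 9↦2, 10↦10]  zeros at y ∈ {1, 3}
  x = 4: [0↦6, 1↦4, 2↦10, 3↦1, 4↦9, 5↦0, 6↦6, 7↦4, 8↦4, 9↦5, 10↦6]  zeros at y ∈ {5}
  x = 5: [0↦3, 1↦9, 2↦1, 3↦0, 4↦5, 5↦4, 6↦7, 7↦2, 8↦10, 9↦8, 10↦6]  zeros at y ∈ {3}
  x = 6: [0↦9, 1↦5, 2↦9, 3↦9, 4↦4, 5↦4, 6↦8, 7↦4, 8↦2, 9↦1, 10↦0]  zeros at y ∈ {10}
  x = 7: [0↦3, 1↦4, 2↦2, 3↦7, 4↦7, 5↦1, 6↦10, 7↦0, 8↦3, 9↦7, 10↦0]  zeros at y ∈ {7, 10}
  x = 8: [0↦8, 1↦7, 2↦3, 3↦6, 4↦4, 5↦7, 6↦3, 7↦2, 8↦3, 9↦5, 10↦7]  zeros at y ∈ ∅
  x = 9: [0↦3, 1↦4, 2↦2, 3↦7, 4↦7, 5↦1, 6↦10, 7↦0, 8↦3, 9↦7, 10↦0]  zeros at y ∈ {7, 10}
  x = 10: [0↦0, 1↦7, 2↦0, 3↦0, 4↦6, 5↦6, 6↦10, 7↦6, 8↦4, 9↦3, 10↦2]  zeros at y ∈ {0, 2, 3}
Collecting zeros: affine points = {(0, 0), (2, 4), (2, 6), (3, 1), (3, 3), (4, 5), (5, 3), (6, 10), (7, 7), (7, 10), (9, 7), (9, 10), (10, 0), (10, 2), (10, 3)}.
Total count |C(F_11)_aff| = 15.


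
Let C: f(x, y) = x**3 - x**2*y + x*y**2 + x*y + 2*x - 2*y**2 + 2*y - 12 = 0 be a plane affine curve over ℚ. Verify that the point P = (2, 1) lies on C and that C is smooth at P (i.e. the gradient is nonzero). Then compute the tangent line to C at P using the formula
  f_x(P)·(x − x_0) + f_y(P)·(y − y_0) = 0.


Tangent line at P: 12*x - 24 = 0.

Step 1: f(2, 1) = 0, so P lies on C.
Step 2: partial derivatives
  f_x(x, y) = 3*x**2 - 2*x*y + y**2 + y + 2, f_y(x, y) = -x**2 + 2*x*y + x - 4*y + 2.
  f_x(P) = 12, f_y(P) = 0 (gradient nonzero, so P is smooth).
Step 3: tangent line at P: 12·(x − 2) + 0·(y − 1) = 0.
Expanding: 12*x - 24 = 0.


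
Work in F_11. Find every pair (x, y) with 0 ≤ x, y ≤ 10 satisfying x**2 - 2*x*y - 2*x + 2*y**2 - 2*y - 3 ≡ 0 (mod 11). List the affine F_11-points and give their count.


Affine F_11-points: {(1, 6), (1, 7), (2, 6), (2, 8), (3, 0), (3, 4), (4, 7), (4, 9), (5, 8), (5, 9), (7, 4), (10, 0)}; count = 12.

For each of the 121 pairs (x, y) ∈ F_11², evaluate f(x, y) mod 11. Record the zeros.
  x = 0: [0↦8, 1↦8, 2↦1, 3↦9, 4↦10, 5↦4, 6↦2, 7↦4, 8↦10, 9↦9, 10↦1]  zeros at y ∈ ∅
  x = 1: [0↦7, 1↦5, 2↦7, 3↦2, 4↦1, 5↦4, 6↦0, 7↦0, 8↦4, 9↦1, 10↦2]  zeros at y ∈ {6, 7}
  x = 2: [0↦8, 1↦4, 2↦4, 3↦8, 4↦5, 5↦6, 6↦0, 7↦9, 8↦0, 9↦6, 10↦5]  zeros at y ∈ {6, 8}
  x = 3: [0↦0, 1↦5, 2↦3, 3↦5, 4↦0, 5↦10, 6↦2, 7↦9, 8↦9, 9↦2, 10↦10]  zeros at y ∈ {0, 4}
  x = 4: [0↦5, 1↦8, 2↦4, 3↦4, 4↦8, 5↦5, 6↦6, 7↦0, 8↦9, 9↦0, 10↦6]  zeros at y ∈ {7, 9}
  x = 5: [0↦1, 1↦2, 2↦7, 3↦5, 4↦7, 5↦2, 6↦1, 7↦4, 8↦0, 9↦0, 10↦4]  zeros at y ∈ {8, 9}
  x = 6: [0↦10, 1↦9, 2↦1, 3↦8, 4↦8, 5↦1, 6↦9, 7↦10, 8↦4, 9↦2, 10↦4]  zeros at y ∈ ∅
  x = 7: [0↦10, 1↦7, 2↦8, 3↦2, 4↦0, 5↦2, 6↦8, 7↦7, 8↦10, 9↦6, 10↦6]  zeros at y ∈ {4}
  x = 8: [0↦1, 1↦7, 2↦6, 3↦9, 4↦5, 5↦5, 6↦9, 7↦6, 8↦7, 9↦1, 10↦10]  zeros at y ∈ ∅
  x = 9: [0↦5, 1↦9, 2↦6, 3↦7, 4↦1, 5↦10, 6↦1, 7↦7, 8↦6, 9↦9, 10↦5]  zeros at y ∈ ∅
  x = 10: [0↦0, 1↦2, 2↦8, 3↦7, 4↦10, 5↦6, 6↦6, 7↦10, 8↦7, 9↦8, 10↦2]  zeros at y ∈ {0}
Collecting zeros: affine points = {(1, 6), (1, 7), (2, 6), (2, 8), (3, 0), (3, 4), (4, 7), (4, 9), (5, 8), (5, 9), (7, 4), (10, 0)}.
Total count |C(F_11)_aff| = 12.


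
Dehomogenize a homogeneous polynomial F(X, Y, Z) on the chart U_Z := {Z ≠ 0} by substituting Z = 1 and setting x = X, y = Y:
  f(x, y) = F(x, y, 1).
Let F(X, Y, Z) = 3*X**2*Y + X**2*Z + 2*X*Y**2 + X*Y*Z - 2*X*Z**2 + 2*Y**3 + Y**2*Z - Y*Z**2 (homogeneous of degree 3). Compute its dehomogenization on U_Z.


f(x, y) = 3*x**2*y + x**2 + 2*x*y**2 + x*y - 2*x + 2*y**3 + y**2 - y

On U_Z we set Z = 1. Each monomial c·X^i·Y^j·Z^k in F becomes c·x^i·y^j·1^k = c·x^i·y^j.
Substituting Z = 1: F(X, Y, 1) = 3*x**2*y + x**2 + 2*x*y**2 + x*y - 2*x + 2*y**3 + y**2 - y.
Note: deg(f) ≤ deg(F) = 3; strict inequality happens when F is divisible by Z (lost terms).


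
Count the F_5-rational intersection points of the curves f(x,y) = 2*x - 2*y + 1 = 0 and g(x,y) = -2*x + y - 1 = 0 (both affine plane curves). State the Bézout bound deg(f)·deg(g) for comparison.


Common zeros: {(2, 0)}; count = 1; Bézout bound = 1.

deg(f) = 1, deg(g) = 1, so Bézout bound = 1.
Scan x ∈ F_5. For each x, list the y ∈ F_5 with f(x, y) ≡ 0 and those with g(x, y) ≡ 0 (mod 5); the common zeros in that column are the intersection.
  x = 0: f ≡ 0 at y ∈ {3}; g ≡ 0 at y ∈ {1}; common: ∅.
  x = 1: f ≡ 0 at y ∈ {4}; g ≡ 0 at y ∈ {3}; common: ∅.
  x = 2: f ≡ 0 at y ∈ {0}; g ≡ 0 at y ∈ {0}; common: {0}.
  x = 3: f ≡ 0 at y ∈ {1}; g ≡ 0 at y ∈ {2}; common: ∅.
  x = 4: f ≡ 0 at y ∈ {2}; g ≡ 0 at y ∈ {4}; common: ∅.
Collecting: common zeros = {(2, 0)}, so the count is 1.
Comparison with the Bézout bound: 1 ≤ 1 = deg(f)·deg(g), as expected for curves with no common component (the bound is attained).


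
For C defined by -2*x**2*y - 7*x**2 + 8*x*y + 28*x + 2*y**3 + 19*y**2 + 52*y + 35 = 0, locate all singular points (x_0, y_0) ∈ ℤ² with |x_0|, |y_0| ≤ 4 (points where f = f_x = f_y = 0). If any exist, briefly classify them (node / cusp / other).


Singular points: {(2, -3)}; classification: node.

Compute partial derivatives:
  f_x = -4*x*y - 14*x + 8*y + 28.
  f_y = -2*x**2 + 8*x + 6*y**2 + 38*y + 52.
Scan x_0 ∈ {−4, ..., 4}. For each x_0, f_y(x_0, y) is a polynomial in y; find its integer roots y ∈ {−4, ..., 4}, then test f_x and f at those candidates.
  x = -4: f_y(-4, y) = 6*y**2 + 38*y - 12; no integer root y with |y| ≤ 4.
  x = -3: f_y(-3, y) = 6*y**2 + 38*y + 10; no integer root y with |y| ≤ 4.
  x = -2: f_y(-2, y) = 6*y**2 + 38*y + 28; no integer root y with |y| ≤ 4.
  x = -1: f_y(-1, y) = 6*y**2 + 38*y + 42; no integer root y with |y| ≤ 4.
  x = 0: f_y(0, y) = 6*y**2 + 38*y + 52; vanishes at y ∈ {-2}. (0, -2): f_x = 12 ≠ 0.
  x = 1: f_y(1, y) = 6*y**2 + 38*y + 58; no integer root y with |y| ≤ 4.
  x = 2: f_y(2, y) = 6*y**2 + 38*y + 60; vanishes at y ∈ {-3}. (2, -3): f_x = 0, f = 0 — SINGULAR.
  x = 3: f_y(3, y) = 6*y**2 + 38*y + 58; no integer root y with |y| ≤ 4.
  x = 4: f_y(4, y) = 6*y**2 + 38*y + 52; vanishes at y ∈ {-2}. (4, -2): f_x = -12 ≠ 0.
Only singular point on the grid: (2, -3).
Classify: substitute x = 2 + u, y = -3 + v and expand: f = -2*u**2*v - u**2 + 2*v**3 + v**2.
No constant or linear terms (consistent with a singular point). Quadratic part: -u**2 + v**2. Cubic part: -2*u**2*v + 2*v**3.
The quadratic part v**2 - u**2 = (v − u)(v + u) splits into two distinct linear factors, so there are two distinct tangent lines y − -3 = ±(x − 2) — this is a node (ordinary double point).
Classification: node.


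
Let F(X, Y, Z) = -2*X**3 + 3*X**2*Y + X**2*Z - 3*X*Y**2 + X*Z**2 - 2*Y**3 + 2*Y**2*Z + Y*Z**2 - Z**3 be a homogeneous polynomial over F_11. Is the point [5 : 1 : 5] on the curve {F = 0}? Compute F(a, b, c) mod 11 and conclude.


F(5,1,5) ≡ 1 (mod 11); P is NOT on the curve.

Evaluate F(5, 1, 5) term-by-term (mod 11).
  -2*X**3 ↦ -2·125·1·1 = -250
  3*X**2*Y ↦ 3·25·1·1 = 75
  X**2*Z ↦ 1·25·1·5 = 125
  -3*X*Y**2 ↦ -3·5·1·1 = -15
  X*Z**2 ↦ 1·5·1·25 = 125
  -2*Y**3 ↦ -2·1·1·1 = -2
  2*Y**2*Z ↦ 2·1·1·5 = 10
  Y*Z**2 ↦ 1·1·1·25 = 25
  -Z**3 ↦ -1·1·1·125 = -125
Sum: F(5, 1, 5) = (-250) + (75) + (125) + (-15) + (125) + (-2) + (10) + (25) + (-125) = -32.
Reducing mod 11: -32 ≡ 1 (mod 11).
Since F(a, b, c) ≡ 1 ≠ 0 (mod 11), P does NOT lie on the curve.


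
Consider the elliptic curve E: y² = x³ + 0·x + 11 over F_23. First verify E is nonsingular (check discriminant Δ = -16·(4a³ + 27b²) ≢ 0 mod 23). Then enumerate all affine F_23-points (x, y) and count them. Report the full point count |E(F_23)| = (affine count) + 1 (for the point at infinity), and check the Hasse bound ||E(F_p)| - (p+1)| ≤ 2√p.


Affine points = {(1, 9), (1, 14), (4, 11), (4, 12), (7, 3), (7, 20), (9, 2), (9, 21), (11, 10), (11, 13), (13, 0), (14, 8), (14, 15), (16, 6), (16, 17), (17, 5), (17, 18), (18, 1), (18, 22), (19, 4), (19, 19), (21, 7), (21, 16)}; affine count = 23; |E(F_23)| = 24.

Discriminant check: Δ ∝ 4a³ + 27b² = 4·0³ + 27·11² = 4·0 + 27·121 ≡ 1 (mod 23). Nonzero ⇒ E is nonsingular.
For each x ∈ F_23, compute rhs = x³ + 0·x + 11 mod 23, then count y ∈ F_23 with y² ≡ rhs.
  x = 0: rhs = 11, matching y values: none (0 points).
  x = 1: rhs = 12, matching y values: 9, 14 (2 points).
  x = 2: rhs = 19, matching y values: none (0 points).
  x = 3: rhs = 15, matching y values: none (0 points).
  x = 4: rhs = 6, matching y values: 11, 12 (2 points).
  x = 5: rhs = 21, matching y values: none (0 points).
  x = 6: rhs = 20, matching y values: none (0 points).
  x = 7: rhs = 9, matching y values: 3, 20 (2 points).
  x = 8: rhs = 17, matching y values: none (0 points).
  x = 9: rhs = 4, matching y values: 2, 21 (2 points).
  x = 10: rhs = 22, matching y values: none (0 points).
  x = 11: rhs = 8, matching y values: 10, 13 (2 points).
  x = 12: rhs = 14, matching y values: none (0 points).
  x = 13: rhs = 0, matching y values: 0 (1 points).
  x = 14: rhs = 18, matching y values: 8, 15 (2 points).
  x = 15: rhs = 5, matching y values: none (0 points).
  x = 16: rhs = 13, matching y values: 6, 17 (2 points).
  x = 17: rhs = 2, matching y values: 5, 18 (2 points).
  x = 18: rhs = 1, matching y values: 1, 22 (2 points).
  x = 19: rhs = 16, matching y values: 4, 19 (2 points).
  x = 20: rhs = 7, matching y values: none (0 points).
  x = 21: rhs = 3, matching y values: 7, 16 (2 points).
  x = 22: rhs = 10, matching y values: none (0 points).
Total affine count: 23.
Full point count |E(F_23)| = 23 + 1 = 24.
Hasse bound: |24 − (23+1)| = |0| = 0 ≤ 2√23 ≈ 9.5917 ✓.


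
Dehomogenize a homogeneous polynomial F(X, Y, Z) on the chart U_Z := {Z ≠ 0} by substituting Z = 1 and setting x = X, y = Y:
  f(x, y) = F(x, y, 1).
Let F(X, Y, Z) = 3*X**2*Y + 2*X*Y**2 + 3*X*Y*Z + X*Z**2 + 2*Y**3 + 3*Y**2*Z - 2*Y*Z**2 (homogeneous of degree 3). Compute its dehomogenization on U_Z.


f(x, y) = 3*x**2*y + 2*x*y**2 + 3*x*y + x + 2*y**3 + 3*y**2 - 2*y

On U_Z we set Z = 1. Each monomial c·X^i·Y^j·Z^k in F becomes c·x^i·y^j·1^k = c·x^i·y^j.
Substituting Z = 1: F(X, Y, 1) = 3*x**2*y + 2*x*y**2 + 3*x*y + x + 2*y**3 + 3*y**2 - 2*y.
Note: deg(f) ≤ deg(F) = 3; strict inequality happens when F is divisible by Z (lost terms).


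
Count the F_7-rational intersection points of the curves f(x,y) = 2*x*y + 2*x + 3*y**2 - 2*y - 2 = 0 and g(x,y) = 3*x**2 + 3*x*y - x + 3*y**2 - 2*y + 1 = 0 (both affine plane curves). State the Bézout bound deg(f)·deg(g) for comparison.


Common zeros: {(6, 2)}; count = 1; Bézout bound = 4.

deg(f) = 2, deg(g) = 2, so Bézout bound = 4.
Scan x ∈ F_7. For each x, list the y ∈ F_7 with f(x, y) ≡ 0 and those with g(x, y) ≡ 0 (mod 7); the common zeros in that column are the intersection.
  x = 0: f ≡ 0 at y ∈ {5}; g ≡ 0 at y ∈ ∅; common: ∅.
  x = 1: f ≡ 0 at y ∈ {0}; g ≡ 0 at y ∈ {1}; common: ∅.
  x = 2: f ≡ 0 at y ∈ {1, 3}; g ≡ 0 at y ∈ ∅; common: ∅.
  x = 3: f ≡ 0 at y ∈ ∅; g ≡ 0 at y ∈ {1, 6}; common: ∅.
  x = 4: f ≡ 0 at y ∈ ∅; g ≡ 0 at y ∈ {2, 4}; common: ∅.
  x = 5: f ≡ 0 at y ∈ ∅; g ≡ 0 at y ∈ ∅; common: ∅.
  x = 6: f ≡ 0 at y ∈ {2, 4}; g ≡ 0 at y ∈ {2}; common: {2}.
Collecting: common zeros = {(6, 2)}, so the count is 1.
Comparison with the Bézout bound: 1 ≤ 4 = deg(f)·deg(g), as expected for curves with no common component (the affine F_7-count falls short of the bound because intersections may lie at infinity, over extension fields, or carry multiplicity).


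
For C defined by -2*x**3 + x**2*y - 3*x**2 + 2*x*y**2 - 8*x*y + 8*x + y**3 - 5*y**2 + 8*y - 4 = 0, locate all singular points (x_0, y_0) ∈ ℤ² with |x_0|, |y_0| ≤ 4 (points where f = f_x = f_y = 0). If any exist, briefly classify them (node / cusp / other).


Singular points: {(0, 2)}; classification: node.

Compute partial derivatives:
  f_x = -6*x**2 + 2*x*y - 6*x + 2*y**2 - 8*y + 8.
  f_y = x**2 + 4*x*y - 8*x + 3*y**2 - 10*y + 8.
Scan x_0 ∈ {−4, ..., 4}. For each x_0, f_y(x_0, y) is a polynomial in y; find its integer roots y ∈ {−4, ..., 4}, then test f_x and f at those candidates.
  x = -4: f_y(-4, y) = 3*y**2 - 26*y + 56; vanishes at y ∈ {4}. (-4, 4): f_x = -96 ≠ 0.
  x = -3: f_y(-3, y) = 3*y**2 - 22*y + 41; no integer root y with |y| ≤ 4.
  x = -2: f_y(-2, y) = 3*y**2 - 18*y + 28; no integer root y with |y| ≤ 4.
  x = -1: f_y(-1, y) = 3*y**2 - 14*y + 17; no integer root y with |y| ≤ 4.
  x = 0: f_y(0, y) = 3*y**2 - 10*y + 8; vanishes at y ∈ {2}. (0, 2): f_x = 0, f = 0 — SINGULAR.
  x = 1: f_y(1, y) = 3*y**2 - 6*y + 1; no integer root y with |y| ≤ 4.
  x = 2: f_y(2, y) = 3*y**2 - 2*y - 4; no integer root y with |y| ≤ 4.
  x = 3: f_y(3, y) = 3*y**2 + 2*y - 7; no integer root y with |y| ≤ 4.
  x = 4: f_y(4, y) = 3*y**2 + 6*y - 8; no integer root y with |y| ≤ 4.
Only singular point on the grid: (0, 2).
Classify: substitute x = 0 + u, y = 2 + v and expand: f = -2*u**3 + u**2*v - u**2 + 2*u*v**2 + v**3 + v**2.
No constant or linear terms (consistent with a singular point). Quadratic part: -u**2 + v**2. Cubic part: -2*u**3 + u**2*v + 2*u*v**2 + v**3.
The quadratic part v**2 - u**2 = (v − u)(v + u) splits into two distinct linear factors, so there are two distinct tangent lines y − 2 = ±(x − 0) — this is a node (ordinary double point).
Classification: node.


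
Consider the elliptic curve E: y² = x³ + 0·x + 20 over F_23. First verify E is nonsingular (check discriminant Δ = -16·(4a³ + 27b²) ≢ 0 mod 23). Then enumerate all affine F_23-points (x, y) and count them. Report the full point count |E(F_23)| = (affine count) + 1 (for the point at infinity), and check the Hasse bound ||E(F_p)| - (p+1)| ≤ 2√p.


Affine points = {(3, 1), (3, 22), (6, 11), (6, 12), (7, 8), (7, 15), (8, 7), (8, 16), (9, 6), (9, 17), (10, 10), (10, 13), (12, 0), (13, 3), (13, 20), (14, 2), (14, 21), (19, 5), (19, 18), (20, 4), (20, 19), (21, 9), (21, 14)}; affine count = 23; |E(F_23)| = 24.

Discriminant check: Δ ∝ 4a³ + 27b² = 4·0³ + 27·20² = 4·0 + 27·400 ≡ 13 (mod 23). Nonzero ⇒ E is nonsingular.
For each x ∈ F_23, compute rhs = x³ + 0·x + 20 mod 23, then count y ∈ F_23 with y² ≡ rhs.
  x = 0: rhs = 20, matching y values: none (0 points).
  x = 1: rhs = 21, matching y values: none (0 points).
  x = 2: rhs = 5, matching y values: none (0 points).
  x = 3: rhs = 1, matching y values: 1, 22 (2 points).
  x = 4: rhs = 15, matching y values: none (0 points).
  x = 5: rhs = 7, matching y values: none (0 points).
  x = 6: rhs = 6, matching y values: 11, 12 (2 points).
  x = 7: rhs = 18, matching y values: 8, 15 (2 points).
  x = 8: rhs = 3, matching y values: 7, 16 (2 points).
  x = 9: rhs = 13, matching y values: 6, 17 (2 points).
  x = 10: rhs = 8, matching y values: 10, 13 (2 points).
  x = 11: rhs = 17, matching y values: none (0 points).
  x = 12: rhs = 0, matching y values: 0 (1 points).
  x = 13: rhs = 9, matching y values: 3, 20 (2 points).
  x = 14: rhs = 4, matching y values: 2, 21 (2 points).
  x = 15: rhs = 14, matching y values: none (0 points).
  x = 16: rhs = 22, matching y values: none (0 points).
  x = 17: rhs = 11, matching y values: none (0 points).
  x = 18: rhs = 10, matching y values: none (0 points).
  x = 19: rhs = 2, matching y values: 5, 18 (2 points).
  x = 20: rhs = 16, matching y values: 4, 19 (2 points).
  x = 21: rhs = 12, matching y values: 9, 14 (2 points).
  x = 22: rhs = 19, matching y values: none (0 points).
Total affine count: 23.
Full point count |E(F_23)| = 23 + 1 = 24.
Hasse bound: |24 − (23+1)| = |0| = 0 ≤ 2√23 ≈ 9.5917 ✓.


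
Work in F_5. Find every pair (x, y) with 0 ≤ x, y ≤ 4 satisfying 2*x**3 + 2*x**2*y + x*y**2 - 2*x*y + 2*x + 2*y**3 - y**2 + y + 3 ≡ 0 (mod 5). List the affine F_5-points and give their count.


Affine F_5-points: {(0, 1), (1, 1), (1, 2), (3, 1), (3, 4), (4, 3), (4, 4)}; count = 7.

For each of the 25 pairs (x, y) ∈ F_5², evaluate f(x, y) mod 5. Record the zeros.
  x = 0: [0↦3, 1↦0, 2↦2, 3↦1, 4↦4]  zeros at y ∈ {1}
  x = 1: [0↦2, 1↦0, 2↦0, 3↦4, 4↦4]  zeros at y ∈ {1, 2}
  x = 2: [0↦3, 1↦1, 2↦3, 3↦1, 4↦2]  zeros at y ∈ ∅
  x = 3: [0↦3, 1↦0, 2↦3, 3↦4, 4↦0]  zeros at y ∈ {1, 4}
  x = 4: [0↦4, 1↦4, 2↦2, 3↦0, 4↦0]  zeros at y ∈ {3, 4}
Collecting zeros: affine points = {(0, 1), (1, 1), (1, 2), (3, 1), (3, 4), (4, 3), (4, 4)}.
Total count |C(F_5)_aff| = 7.


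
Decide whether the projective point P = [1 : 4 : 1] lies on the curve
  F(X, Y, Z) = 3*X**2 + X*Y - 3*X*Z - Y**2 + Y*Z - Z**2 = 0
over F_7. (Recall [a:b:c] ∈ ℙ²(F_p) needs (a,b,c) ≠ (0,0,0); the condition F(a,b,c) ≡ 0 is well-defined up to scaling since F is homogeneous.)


F(1,4,1) ≡ 5 (mod 7); P is NOT on the curve.

Evaluate F(1, 4, 1) term-by-term (mod 7).
  3*X**2 ↦ 3·1·1·1 = 3
  X*Y ↦ 1·1·4·1 = 4
  -3*X*Z ↦ -3·1·1·1 = -3
  -Y**2 ↦ -1·1·16·1 = -16
  Y*Z ↦ 1·1·4·1 = 4
  -Z**2 ↦ -1·1·1·1 = -1
Sum: F(1, 4, 1) = (3) + (4) + (-3) + (-16) + (4) + (-1) = -9.
Reducing mod 7: -9 ≡ 5 (mod 7).
Since F(a, b, c) ≡ 5 ≠ 0 (mod 7), P does NOT lie on the curve.


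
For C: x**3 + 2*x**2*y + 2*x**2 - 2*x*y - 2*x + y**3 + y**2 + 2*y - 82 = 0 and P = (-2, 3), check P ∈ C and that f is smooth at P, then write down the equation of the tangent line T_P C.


Tangent line at P: -28*x + 47*y - 197 = 0.

Step 1: f(-2, 3) = 0, so P lies on C.
Step 2: partial derivatives
  f_x(x, y) = 3*x**2 + 4*x*y + 4*x - 2*y - 2, f_y(x, y) = 2*x**2 - 2*x + 3*y**2 + 2*y + 2.
  f_x(P) = -28, f_y(P) = 47 (gradient nonzero, so P is smooth).
Step 3: tangent line at P: -28·(x − -2) + 47·(y − 3) = 0.
Expanding: -28*x + 47*y - 197 = 0.


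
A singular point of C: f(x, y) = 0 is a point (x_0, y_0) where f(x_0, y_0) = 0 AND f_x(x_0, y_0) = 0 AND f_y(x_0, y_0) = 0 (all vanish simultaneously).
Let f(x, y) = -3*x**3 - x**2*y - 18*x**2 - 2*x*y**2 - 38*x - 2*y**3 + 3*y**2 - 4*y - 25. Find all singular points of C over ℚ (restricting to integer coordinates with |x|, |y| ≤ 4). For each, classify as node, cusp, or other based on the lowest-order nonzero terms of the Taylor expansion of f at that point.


Singular points: {(-2, 1)}; classification: node.

Compute partial derivatives:
  f_x = -9*x**2 - 2*x*y - 36*x - 2*y**2 - 38.
  f_y = -x**2 - 4*x*y - 6*y**2 + 6*y - 4.
Scan x_0 ∈ {−4, ..., 4}. For each x_0, f_y(x_0, y) is a polynomial in y; find its integer roots y ∈ {−4, ..., 4}, then test f_x and f at those candidates.
  x = -4: f_y(-4, y) = -6*y**2 + 22*y - 20; vanishes at y ∈ {2}. (-4, 2): f_x = -30 ≠ 0.
  x = -3: f_y(-3, y) = -6*y**2 + 18*y - 13; no integer root y with |y| ≤ 4.
  x = -2: f_y(-2, y) = -6*y**2 + 14*y - 8; vanishes at y ∈ {1}. (-2, 1): f_x = 0, f = 0 — SINGULAR.
  x = -1: f_y(-1, y) = -6*y**2 + 10*y - 5; no integer root y with |y| ≤ 4.
  x = 0: f_y(0, y) = -6*y**2 + 6*y - 4; no integer root y with |y| ≤ 4.
  x = 1: f_y(1, y) = -6*y**2 + 2*y - 5; no integer root y with |y| ≤ 4.
  x = 2: f_y(2, y) = -6*y**2 - 2*y - 8; no integer root y with |y| ≤ 4.
  x = 3: f_y(3, y) = -6*y**2 - 6*y - 13; no integer root y with |y| ≤ 4.
  x = 4: f_y(4, y) = -6*y**2 - 10*y - 20; no integer root y with |y| ≤ 4.
Only singular point on the grid: (-2, 1).
Classify: substitute x = -2 + u, y = 1 + v and expand: f = -3*u**3 - u**2*v - u**2 - 2*u*v**2 - 2*v**3 + v**2.
No constant or linear terms (consistent with a singular point). Quadratic part: -u**2 + v**2. Cubic part: -3*u**3 - u**2*v - 2*u*v**2 - 2*v**3.
The quadratic part v**2 - u**2 = (v − u)(v + u) splits into two distinct linear factors, so there are two distinct tangent lines y − 1 = ±(x − -2) — this is a node (ordinary double point).
Classification: node.


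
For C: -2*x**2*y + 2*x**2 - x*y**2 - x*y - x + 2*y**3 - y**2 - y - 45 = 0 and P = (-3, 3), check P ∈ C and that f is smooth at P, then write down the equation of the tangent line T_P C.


Tangent line at P: 11*x + 50*y - 117 = 0.

Step 1: f(-3, 3) = 0, so P lies on C.
Step 2: partial derivatives
  f_x(x, y) = -4*x*y + 4*x - y**2 - y - 1, f_y(x, y) = -2*x**2 - 2*x*y - x + 6*y**2 - 2*y - 1.
  f_x(P) = 11, f_y(P) = 50 (gradient nonzero, so P is smooth).
Step 3: tangent line at P: 11·(x − -3) + 50·(y − 3) = 0.
Expanding: 11*x + 50*y - 117 = 0.


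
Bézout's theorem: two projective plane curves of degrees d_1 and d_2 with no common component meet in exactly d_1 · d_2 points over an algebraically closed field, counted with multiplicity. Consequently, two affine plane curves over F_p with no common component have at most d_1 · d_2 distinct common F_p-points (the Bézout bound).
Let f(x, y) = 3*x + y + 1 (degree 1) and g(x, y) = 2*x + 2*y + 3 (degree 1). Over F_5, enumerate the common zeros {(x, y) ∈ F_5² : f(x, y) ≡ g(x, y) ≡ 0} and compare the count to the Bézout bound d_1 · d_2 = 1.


Common zeros: {(4, 2)}; count = 1; Bézout bound = 1.

deg(f) = 1, deg(g) = 1, so Bézout bound = 1.
Scan x ∈ F_5. For each x, list the y ∈ F_5 with f(x, y) ≡ 0 and those with g(x, y) ≡ 0 (mod 5); the common zeros in that column are the intersection.
  x = 0: f ≡ 0 at y ∈ {4}; g ≡ 0 at y ∈ {1}; common: ∅.
  x = 1: f ≡ 0 at y ∈ {1}; g ≡ 0 at y ∈ {0}; common: ∅.
  x = 2: f ≡ 0 at y ∈ {3}; g ≡ 0 at y ∈ {4}; common: ∅.
  x = 3: f ≡ 0 at y ∈ {0}; g ≡ 0 at y ∈ {3}; common: ∅.
  x = 4: f ≡ 0 at y ∈ {2}; g ≡ 0 at y ∈ {2}; common: {2}.
Collecting: common zeros = {(4, 2)}, so the count is 1.
Comparison with the Bézout bound: 1 ≤ 1 = deg(f)·deg(g), as expected for curves with no common component (the bound is attained).


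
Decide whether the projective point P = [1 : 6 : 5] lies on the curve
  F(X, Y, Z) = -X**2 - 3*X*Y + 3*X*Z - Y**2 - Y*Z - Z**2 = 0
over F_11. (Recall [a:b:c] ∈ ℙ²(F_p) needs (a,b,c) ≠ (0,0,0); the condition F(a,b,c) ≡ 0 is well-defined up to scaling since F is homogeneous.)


F(1,6,5) ≡ 4 (mod 11); P is NOT on the curve.

Evaluate F(1, 6, 5) term-by-term (mod 11).
  -X**2 ↦ -1·1·1·1 = -1
  -3*X*Y ↦ -3·1·6·1 = -18
  3*X*Z ↦ 3·1·1·5 = 15
  -Y**2 ↦ -1·1·36·1 = -36
  -Y*Z ↦ -1·1·6·5 = -30
  -Z**2 ↦ -1·1·1·25 = -25
Sum: F(1, 6, 5) = (-1) + (-18) + (15) + (-36) + (-30) + (-25) = -95.
Reducing mod 11: -95 ≡ 4 (mod 11).
Since F(a, b, c) ≡ 4 ≠ 0 (mod 11), P does NOT lie on the curve.


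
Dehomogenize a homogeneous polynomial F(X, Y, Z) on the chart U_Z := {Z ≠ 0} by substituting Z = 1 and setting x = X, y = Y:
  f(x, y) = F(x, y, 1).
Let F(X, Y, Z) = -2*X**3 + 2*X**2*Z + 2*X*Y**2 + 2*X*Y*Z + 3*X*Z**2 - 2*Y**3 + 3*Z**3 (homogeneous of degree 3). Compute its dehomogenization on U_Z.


f(x, y) = -2*x**3 + 2*x**2 + 2*x*y**2 + 2*x*y + 3*x - 2*y**3 + 3

On U_Z we set Z = 1. Each monomial c·X^i·Y^j·Z^k in F becomes c·x^i·y^j·1^k = c·x^i·y^j.
Substituting Z = 1: F(X, Y, 1) = -2*x**3 + 2*x**2 + 2*x*y**2 + 2*x*y + 3*x - 2*y**3 + 3.
Note: deg(f) ≤ deg(F) = 3; strict inequality happens when F is divisible by Z (lost terms).


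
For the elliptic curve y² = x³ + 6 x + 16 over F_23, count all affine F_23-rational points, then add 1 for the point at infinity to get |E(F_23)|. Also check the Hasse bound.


Affine points = {(0, 4), (0, 19), (1, 0), (2, 6), (2, 17), (4, 9), (4, 14), (8, 1), (8, 22), (10, 8), (10, 15), (15, 10), (15, 13), (22, 3), (22, 20)}; affine count = 15; |E(F_23)| = 16.

Discriminant check: Δ ∝ 4a³ + 27b² = 4·6³ + 27·16² = 4·216 + 27·256 ≡ 2 (mod 23). Nonzero ⇒ E is nonsingular.
For each x ∈ F_23, compute rhs = x³ + 6·x + 16 mod 23, then count y ∈ F_23 with y² ≡ rhs.
  x = 0: rhs = 16, matching y values: 4, 19 (2 points).
  x = 1: rhs = 0, matching y values: 0 (1 points).
  x = 2: rhs = 13, matching y values: 6, 17 (2 points).
  x = 3: rhs = 15, matching y values: none (0 points).
  x = 4: rhs = 12, matching y values: 9, 14 (2 points).
  x = 5: rhs = 10, matching y values: none (0 points).
  x = 6: rhs = 15, matching y values: none (0 points).
  x = 7: rhs = 10, matching y values: none (0 points).
  x = 8: rhs = 1, matching y values: 1, 22 (2 points).
  x = 9: rhs = 17, matching y values: none (0 points).
  x = 10: rhs = 18, matching y values: 8, 15 (2 points).
  x = 11: rhs = 10, matching y values: none (0 points).
  x = 12: rhs = 22, matching y values: none (0 points).
  x = 13: rhs = 14, matching y values: none (0 points).
  x = 14: rhs = 15, matching y values: none (0 points).
  x = 15: rhs = 8, matching y values: 10, 13 (2 points).
  x = 16: rhs = 22, matching y values: none (0 points).
  x = 17: rhs = 17, matching y values: none (0 points).
  x = 18: rhs = 22, matching y values: none (0 points).
  x = 19: rhs = 20, matching y values: none (0 points).
  x = 20: rhs = 17, matching y values: none (0 points).
  x = 21: rhs = 19, matching y values: none (0 points).
  x = 22: rhs = 9, matching y values: 3, 20 (2 points).
Total affine count: 15.
Full point count |E(F_23)| = 15 + 1 = 16.
Hasse bound: |16 − (23+1)| = |-8| = 8 ≤ 2√23 ≈ 9.5917 ✓.


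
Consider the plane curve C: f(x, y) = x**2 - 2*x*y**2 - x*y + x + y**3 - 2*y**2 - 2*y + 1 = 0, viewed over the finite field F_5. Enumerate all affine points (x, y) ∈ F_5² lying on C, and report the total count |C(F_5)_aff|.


Affine F_5-points: {(0, 4), (1, 3), (4, 3)}; count = 3.

For each of the 25 pairs (x, y) ∈ F_5², evaluate f(x, y) mod 5. Record the zeros.
  x = 0: [0↦1, 1↦3, 2↦2, 3↦4, 4↦0]  zeros at y ∈ {4}
  x = 1: [0↦3, 1↦2, 2↦4, 3↦0, 4↦1]  zeros at y ∈ {3}
  x = 2: [0↦2, 1↦3, 2↦3, 3↦3, 4↦4]  zeros at y ∈ ∅
  x = 3: [0↦3, 1↦1, 2↦4, 3↦3, 4↦4]  zeros at y ∈ ∅
  x = 4: [0↦1, 1↦1, 2↦2, 3↦0, 4↦1]  zeros at y ∈ {3}
Collecting zeros: affine points = {(0, 4), (1, 3), (4, 3)}.
Total count |C(F_5)_aff| = 3.


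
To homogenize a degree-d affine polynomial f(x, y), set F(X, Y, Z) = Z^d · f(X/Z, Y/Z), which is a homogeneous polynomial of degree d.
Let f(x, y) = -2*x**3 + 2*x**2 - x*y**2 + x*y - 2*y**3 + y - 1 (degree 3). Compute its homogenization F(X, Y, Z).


F(X, Y, Z) = -2*X**3 + 2*X**2*Z - X*Y**2 + X*Y*Z - 2*Y**3 + Y*Z**2 - Z**3

deg(f) = 3.
Substitute x = X/Z, y = Y/Z into f, then multiply by Z^3.
  monomial -2·x^3·y^0 ↦ -2·X^3·Y^0·Z^0.
  monomial 2·x^2·y^0 ↦ 2·X^2·Y^0·Z^1.
  monomial -1·x^1·y^2 ↦ -1·X^1·Y^2·Z^0.
  monomial 1·x^1·y^1 ↦ 1·X^1·Y^1·Z^1.
  monomial -2·x^0·y^3 ↦ -2·X^0·Y^3·Z^0.
  monomial 1·x^0·y^1 ↦ 1·X^0·Y^1·Z^2.
  monomial -1·x^0·y^0 ↦ -1·X^0·Y^0·Z^3.
Collecting: F(X, Y, Z) = -2*X**3 + 2*X**2*Z - X*Y**2 + X*Y*Z - 2*Y**3 + Y*Z**2 - Z**3.


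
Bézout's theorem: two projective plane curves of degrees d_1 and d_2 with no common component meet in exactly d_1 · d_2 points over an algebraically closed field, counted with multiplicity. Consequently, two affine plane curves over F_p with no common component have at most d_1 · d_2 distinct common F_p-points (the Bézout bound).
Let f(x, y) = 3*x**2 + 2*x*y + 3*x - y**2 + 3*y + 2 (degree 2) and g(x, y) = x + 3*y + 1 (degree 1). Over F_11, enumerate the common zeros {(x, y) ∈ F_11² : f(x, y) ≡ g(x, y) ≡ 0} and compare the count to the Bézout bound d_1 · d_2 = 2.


Common zeros: ∅; count = 0; Bézout bound = 2.

deg(f) = 2, deg(g) = 1, so Bézout bound = 2.
Scan x ∈ F_11. For each x, list the y ∈ F_11 with f(x, y) ≡ 0 and those with g(x, y) ≡ 0 (mod 11); the common zeros in that column are the intersection.
  x = 0: f ≡ 0 at y ∈ ∅; g ≡ 0 at y ∈ {7}; common: ∅.
  x = 1: f ≡ 0 at y ∈ ∅; g ≡ 0 at y ∈ {3}; common: ∅.
  x = 2: f ≡ 0 at y ∈ ∅; g ≡ 0 at y ∈ {10}; common: ∅.
  x = 3: f ≡ 0 at y ∈ ∅; g ≡ 0 at y ∈ {6}; common: ∅.
  x = 4: f ≡ 0 at y ∈ ∅; g ≡ 0 at y ∈ {2}; common: ∅.
  x = 5: f ≡ 0 at y ∈ {5, 8}; g ≡ 0 at y ∈ {9}; common: ∅.
  x = 6: f ≡ 0 at y ∈ {2}; g ≡ 0 at y ∈ {5}; common: ∅.
  x = 7: f ≡ 0 at y ∈ {8, 9}; g ≡ 0 at y ∈ {1}; common: ∅.
  x = 8: f ≡ 0 at y ∈ {9, 10}; g ≡ 0 at y ∈ {8}; common: ∅.
  x = 9: f ≡ 0 at y ∈ {5}; g ≡ 0 at y ∈ {4}; common: ∅.
  x = 10: f ≡ 0 at y ∈ {2, 10}; g ≡ 0 at y ∈ {0}; common: ∅.
Collecting: common zeros = ∅, so the count is 0.
Comparison with the Bézout bound: 0 ≤ 2 = deg(f)·deg(g), as expected for curves with no common component (the affine F_11-count falls short of the bound because intersections may lie at infinity, over extension fields, or carry multiplicity).
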